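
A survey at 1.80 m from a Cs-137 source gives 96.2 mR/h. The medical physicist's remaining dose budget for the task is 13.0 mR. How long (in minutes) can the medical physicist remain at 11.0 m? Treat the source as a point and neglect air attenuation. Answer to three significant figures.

Applying the 1/r² law, rate at 11.0 m:
96.2 × (1.80/11.0)² = 96.2 × 0.02678 = 2.576 mR/h.
Stay time = 13.0 mR ÷ 2.576 mR/h = 5.047 h = 302.8 min.

303 min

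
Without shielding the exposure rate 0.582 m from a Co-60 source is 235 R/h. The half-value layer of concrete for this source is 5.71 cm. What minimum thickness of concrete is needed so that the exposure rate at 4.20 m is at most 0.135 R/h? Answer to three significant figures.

At 4.20 m, distance alone gives (0.582/4.20)² = 0.01920, so 235 × 0.01920 = 4.512 R/h.
Further attenuation needed: 4.512/0.135 = 33.42.
n = log₂(33.42) = 5.063 half-value layers.
Thickness = 5.063 × 5.71 cm = 28.91 cm.

28.9 cm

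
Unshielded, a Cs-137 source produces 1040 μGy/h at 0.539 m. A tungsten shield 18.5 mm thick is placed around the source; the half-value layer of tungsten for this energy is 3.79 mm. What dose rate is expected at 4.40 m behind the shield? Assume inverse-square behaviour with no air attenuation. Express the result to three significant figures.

Distance alone: (0.539/4.40)² = 0.01501, so 1040 × 0.01501 = 15.61 μGy/h.
Shield: 18.5/3.79 = 4.881 half-value layers → attenuation 2^(−4.881) = 0.03394.
Combined: 15.61 × 0.03394 = 0.5298 μGy/h.

0.530 μGy/h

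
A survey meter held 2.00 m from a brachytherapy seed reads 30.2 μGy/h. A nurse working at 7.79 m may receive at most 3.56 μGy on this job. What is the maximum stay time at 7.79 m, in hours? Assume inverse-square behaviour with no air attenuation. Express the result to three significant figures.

Using I₁d₁² = I₂d₂², rate at 7.79 m:
(2.00/7.79)² = 0.06592, so 30.2 × 0.06592 = 1.991 μGy/h.
Stay time = 3.56 μGy ÷ 1.991 μGy/h = 1.788 h.

1.79 h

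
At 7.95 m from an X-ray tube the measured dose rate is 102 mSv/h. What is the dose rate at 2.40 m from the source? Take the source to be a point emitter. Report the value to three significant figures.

Intensity scales as (d₁/d₂)², so scaling from 7.95 m to 2.40 m:
102 × (7.95/2.40)² = 102 × 10.97 = 1119 mSv/h.

1120 mSv/h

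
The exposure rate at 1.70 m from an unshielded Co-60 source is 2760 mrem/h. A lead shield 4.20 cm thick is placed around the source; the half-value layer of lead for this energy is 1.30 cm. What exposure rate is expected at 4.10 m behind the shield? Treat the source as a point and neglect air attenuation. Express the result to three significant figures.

Distance alone: (1.70/4.10)² = 0.1719, so 2760 × 0.1719 = 474.4 mrem/h.
Shield: 4.20/1.30 = 3.231 half-value layers → attenuation 2^(−3.231) = 0.1065.
Combined: 474.4 × 0.1065 = 50.52 mrem/h.

50.5 mrem/h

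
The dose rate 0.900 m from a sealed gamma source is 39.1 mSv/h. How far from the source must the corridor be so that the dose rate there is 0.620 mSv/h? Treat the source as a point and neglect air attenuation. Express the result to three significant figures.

7.15 m

Intensity scales as (d₁/d₂)², so d₂ = d₁·√(I₁/I₂).
I₁/I₂ = 39.1/0.620 = 63.06, so d₂ = 0.900 × √63.06 = 7.147 m.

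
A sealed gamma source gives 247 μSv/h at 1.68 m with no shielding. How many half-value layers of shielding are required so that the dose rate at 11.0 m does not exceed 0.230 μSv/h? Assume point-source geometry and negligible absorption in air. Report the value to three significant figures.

4.65 half-value layers

At 11.0 m, distance alone gives (1.68/11.0)² = 0.02333, so 247 × 0.02333 = 5.763 μSv/h.
Further attenuation needed: 5.763/0.230 = 25.06.
n = log₂(25.06) = 4.647 half-value layers.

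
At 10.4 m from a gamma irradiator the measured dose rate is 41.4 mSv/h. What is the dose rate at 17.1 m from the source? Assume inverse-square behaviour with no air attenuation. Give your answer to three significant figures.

15.3 mSv/h

Since intensity falls as 1/r², scaling from 10.4 m to 17.1 m:
(10.4/17.1)² = 0.3699, so 41.4 × 0.3699 = 15.31 mSv/h.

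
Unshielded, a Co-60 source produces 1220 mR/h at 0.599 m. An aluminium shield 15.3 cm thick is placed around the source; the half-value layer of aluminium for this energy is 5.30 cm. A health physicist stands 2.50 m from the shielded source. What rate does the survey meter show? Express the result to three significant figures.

9.47 mR/h

Distance alone: (0.599/2.50)² = 0.05741, so 1220 × 0.05741 = 70.04 mR/h.
Shield: 15.3/5.30 = 2.887 half-value layers → attenuation 2^(−2.887) = 0.1352.
Combined: 70.04 × 0.1352 = 9.469 mR/h.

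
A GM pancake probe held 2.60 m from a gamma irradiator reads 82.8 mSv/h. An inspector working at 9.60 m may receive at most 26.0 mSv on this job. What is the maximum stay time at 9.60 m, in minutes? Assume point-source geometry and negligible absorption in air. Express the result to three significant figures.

257 min

By the inverse-square law, rate at 9.60 m:
(2.60/9.60)² = 0.07335, so 82.8 × 0.07335 = 6.073 mSv/h.
Stay time = 26.0 mSv ÷ 6.073 mSv/h = 4.281 h = 256.9 min.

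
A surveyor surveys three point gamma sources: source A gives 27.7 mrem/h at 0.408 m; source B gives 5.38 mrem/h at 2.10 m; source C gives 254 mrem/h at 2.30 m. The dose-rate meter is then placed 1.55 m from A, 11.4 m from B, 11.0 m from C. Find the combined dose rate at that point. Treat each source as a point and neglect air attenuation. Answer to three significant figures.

By superposition, sum each source's inverse-square contribution:
A: 27.7 × (0.408/1.55)² = 1.919 mrem/h
B: 5.38 × (2.10/11.4)² = 0.1826 mrem/h
C: 254 × (2.30/11.0)² = 11.10 mrem/h
Total = 1.919 + 0.1826 + 11.10 = 13.20 mrem/h.

13.2 mrem/h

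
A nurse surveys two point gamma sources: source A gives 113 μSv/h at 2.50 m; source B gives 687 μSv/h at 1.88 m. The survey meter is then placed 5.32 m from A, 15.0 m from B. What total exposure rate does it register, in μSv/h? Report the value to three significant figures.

35.7 μSv/h

By superposition, sum each source's inverse-square contribution:
A: 113 × (2.50/5.32)² = 24.95 μSv/h
B: 687 × (1.88/15.0)² = 10.79 μSv/h
Total = 24.95 + 10.79 = 35.74 μSv/h.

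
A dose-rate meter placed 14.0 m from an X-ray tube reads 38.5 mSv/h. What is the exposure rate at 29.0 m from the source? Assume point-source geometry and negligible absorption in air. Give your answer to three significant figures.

8.97 mSv/h

Applying the 1/r² law, scaling from 14.0 m to 29.0 m:
38.5 × (14.0/29.0)² = 38.5 × 0.2331 = 8.974 mSv/h.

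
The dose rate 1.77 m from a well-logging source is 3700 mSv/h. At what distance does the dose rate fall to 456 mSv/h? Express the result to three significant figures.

5.04 m

Applying the 1/r² law, d₂ = d₁·√(I₁/I₂).
I₁/I₂ = 3700/456 = 8.114, so d₂ = 1.77 × √8.114 = 5.042 m.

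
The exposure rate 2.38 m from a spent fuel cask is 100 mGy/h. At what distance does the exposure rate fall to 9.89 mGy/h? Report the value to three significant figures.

7.57 m

Intensity scales as (d₁/d₂)², so d₂ = d₁·√(I₁/I₂).
I₁/I₂ = 100/9.89 = 10.11, so d₂ = 2.38 × √10.11 = 7.568 m.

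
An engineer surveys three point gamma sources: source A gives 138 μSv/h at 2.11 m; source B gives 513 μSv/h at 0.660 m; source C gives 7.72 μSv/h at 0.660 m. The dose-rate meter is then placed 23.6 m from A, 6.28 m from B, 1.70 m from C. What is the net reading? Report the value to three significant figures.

7.93 μSv/h

By superposition, sum each source's inverse-square contribution:
A: 138 × (2.11/23.6)² = 1.103 μSv/h
B: 513 × (0.660/6.28)² = 5.666 μSv/h
C: 7.72 × (0.660/1.70)² = 1.164 μSv/h
Total = 1.103 + 5.666 + 1.164 = 7.933 μSv/h.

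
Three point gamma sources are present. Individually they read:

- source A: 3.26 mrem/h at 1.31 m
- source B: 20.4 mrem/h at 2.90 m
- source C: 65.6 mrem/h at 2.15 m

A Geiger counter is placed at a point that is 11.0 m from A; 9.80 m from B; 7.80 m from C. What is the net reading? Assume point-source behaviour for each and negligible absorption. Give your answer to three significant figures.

6.82 mrem/h

Each source contributes Iᵢ·(dᵢ/rᵢ)²; contributions add.
A: 3.26 × (1.31/11.0)² = 0.04624 mrem/h
B: 20.4 × (2.90/9.80)² = 1.786 mrem/h
C: 65.6 × (2.15/7.80)² = 4.984 mrem/h
Total = 0.04624 + 1.786 + 4.984 = 6.816 mrem/h.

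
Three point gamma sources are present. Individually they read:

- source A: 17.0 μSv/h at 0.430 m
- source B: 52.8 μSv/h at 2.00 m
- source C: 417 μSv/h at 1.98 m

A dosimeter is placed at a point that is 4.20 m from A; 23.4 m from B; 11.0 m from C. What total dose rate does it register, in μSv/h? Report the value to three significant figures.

By superposition, sum each source's inverse-square contribution:
A: 17.0 × (0.430/4.20)² = 0.1782 μSv/h
B: 52.8 × (2.00/23.4)² = 0.3857 μSv/h
C: 417 × (1.98/11.0)² = 13.51 μSv/h
Total = 0.1782 + 0.3857 + 13.51 = 14.07 μSv/h.

14.1 μSv/h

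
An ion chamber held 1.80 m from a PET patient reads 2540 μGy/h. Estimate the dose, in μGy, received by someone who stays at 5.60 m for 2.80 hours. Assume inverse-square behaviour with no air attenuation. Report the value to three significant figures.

Applying the 1/r² law, rate at 5.60 m:
2540 × (1.80/5.60)² = 2540 × 0.1033 = 262.4 μGy/h.
Dose = rate × time = 262.4 μGy/h × 2.800 h = 734.7 μGy.

735 μGy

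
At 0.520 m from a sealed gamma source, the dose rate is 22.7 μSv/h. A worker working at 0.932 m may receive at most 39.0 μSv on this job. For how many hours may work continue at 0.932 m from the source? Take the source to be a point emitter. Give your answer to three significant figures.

5.52 h

Since intensity falls as 1/r², rate at 0.932 m:
22.7 × (0.520/0.932)² = 22.7 × 0.3113 = 7.067 μSv/h.
Stay time = 39.0 μSv ÷ 7.067 μSv/h = 5.519 h.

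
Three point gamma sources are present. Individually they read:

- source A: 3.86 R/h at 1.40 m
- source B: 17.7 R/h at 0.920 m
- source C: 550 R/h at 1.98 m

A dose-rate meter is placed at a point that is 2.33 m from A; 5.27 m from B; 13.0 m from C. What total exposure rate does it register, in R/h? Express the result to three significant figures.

By superposition, sum each source's inverse-square contribution:
A: 3.86 × (1.40/2.33)² = 1.394 R/h
B: 17.7 × (0.920/5.27)² = 0.5394 R/h
C: 550 × (1.98/13.0)² = 12.76 R/h
Total = 1.394 + 0.5394 + 12.76 = 14.69 R/h.

14.7 R/h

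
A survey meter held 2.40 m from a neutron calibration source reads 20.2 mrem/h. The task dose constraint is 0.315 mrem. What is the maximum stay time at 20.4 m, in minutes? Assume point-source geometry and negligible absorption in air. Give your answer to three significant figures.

By the inverse-square law, rate at 20.4 m:
20.2 × (2.40/20.4)² = 20.2 × 0.01384 = 0.2796 mrem/h.
Stay time = 0.315 mrem ÷ 0.2796 mrem/h = 1.127 h = 67.62 min.

67.6 min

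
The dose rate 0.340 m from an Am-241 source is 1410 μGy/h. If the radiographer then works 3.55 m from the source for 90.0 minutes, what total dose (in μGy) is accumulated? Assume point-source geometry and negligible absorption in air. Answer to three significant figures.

By the inverse-square law, rate at 3.55 m:
(0.340/3.55)² = 0.009173, so 1410 × 0.009173 = 12.93 μGy/h.
Dose = rate × time = 12.93 μGy/h × 1.500 h = 19.39 μGy.

19.4 μGy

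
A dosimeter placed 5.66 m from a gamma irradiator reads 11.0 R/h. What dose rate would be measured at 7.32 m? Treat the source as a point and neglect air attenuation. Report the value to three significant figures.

6.58 R/h

Since intensity falls as 1/r², scaling from 5.66 m to 7.32 m:
(5.66/7.32)² = 0.5979, so 11.0 × 0.5979 = 6.577 R/h.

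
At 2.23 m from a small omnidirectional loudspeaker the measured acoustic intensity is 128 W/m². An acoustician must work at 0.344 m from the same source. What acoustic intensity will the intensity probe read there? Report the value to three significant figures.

Using I₁d₁² = I₂d₂², scaling from 2.23 m to 0.344 m:
(2.23/0.344)² = 42.02, so 128 × 42.02 = 5379 W/m².

5380 W/m²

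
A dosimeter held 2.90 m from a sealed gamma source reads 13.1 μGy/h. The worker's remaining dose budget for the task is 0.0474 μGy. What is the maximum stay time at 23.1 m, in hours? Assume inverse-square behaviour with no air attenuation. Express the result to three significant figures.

Intensity scales as (d₁/d₂)², so rate at 23.1 m:
13.1 × (2.90/23.1)² = 13.1 × 0.01576 = 0.2065 μGy/h.
Stay time = 0.0474 μGy ÷ 0.2065 μGy/h = 0.2295 h.

0.230 h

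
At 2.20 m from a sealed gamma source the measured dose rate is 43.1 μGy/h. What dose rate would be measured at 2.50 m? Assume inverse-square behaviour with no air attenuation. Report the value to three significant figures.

Intensity scales as (d₁/d₂)², so scaling from 2.20 m to 2.50 m:
(2.20/2.50)² = 0.7744, so 43.1 × 0.7744 = 33.38 μGy/h.

33.4 μGy/h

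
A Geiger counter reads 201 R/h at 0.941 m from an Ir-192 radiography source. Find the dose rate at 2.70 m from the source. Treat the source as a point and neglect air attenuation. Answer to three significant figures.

24.4 R/h

Using I₁d₁² = I₂d₂², the rate at 2.70 m is
(0.941/2.70)² = 0.1215, so 201 × 0.1215 = 24.42 R/h.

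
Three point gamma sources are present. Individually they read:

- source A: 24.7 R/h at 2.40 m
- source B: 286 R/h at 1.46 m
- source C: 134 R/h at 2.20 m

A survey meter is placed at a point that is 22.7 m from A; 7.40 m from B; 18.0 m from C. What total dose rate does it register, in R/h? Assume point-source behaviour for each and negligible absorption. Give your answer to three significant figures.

13.4 R/h

By superposition, sum each source's inverse-square contribution:
A: 24.7 × (2.40/22.7)² = 0.2761 R/h
B: 286 × (1.46/7.40)² = 11.13 R/h
C: 134 × (2.20/18.0)² = 2.002 R/h
Total = 0.2761 + 11.13 + 2.002 = 13.41 R/h.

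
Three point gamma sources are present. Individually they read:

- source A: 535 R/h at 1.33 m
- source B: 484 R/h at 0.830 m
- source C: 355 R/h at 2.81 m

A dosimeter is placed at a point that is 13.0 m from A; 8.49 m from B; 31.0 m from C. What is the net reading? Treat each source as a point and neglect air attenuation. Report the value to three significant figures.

Each source contributes Iᵢ·(dᵢ/rᵢ)²; contributions add.
A: 535 × (1.33/13.0)² = 5.600 R/h
B: 484 × (0.830/8.49)² = 4.626 R/h
C: 355 × (2.81/31.0)² = 2.917 R/h
Total = 5.600 + 4.626 + 2.917 = 13.14 R/h.

13.1 R/h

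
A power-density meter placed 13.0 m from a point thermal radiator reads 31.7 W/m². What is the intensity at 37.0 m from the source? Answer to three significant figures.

Using I₁d₁² = I₂d₂², scaling from 13.0 m to 37.0 m:
(13.0/37.0)² = 0.1234, so 31.7 × 0.1234 = 3.912 W/m².

3.91 W/m²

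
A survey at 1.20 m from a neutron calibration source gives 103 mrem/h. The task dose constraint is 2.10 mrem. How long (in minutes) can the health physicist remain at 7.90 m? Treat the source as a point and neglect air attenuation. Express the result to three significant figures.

53.0 min

Applying the 1/r² law, rate at 7.90 m:
(1.20/7.90)² = 0.02307, so 103 × 0.02307 = 2.376 mrem/h.
Stay time = 2.10 mrem ÷ 2.376 mrem/h = 0.8838 h = 53.03 min.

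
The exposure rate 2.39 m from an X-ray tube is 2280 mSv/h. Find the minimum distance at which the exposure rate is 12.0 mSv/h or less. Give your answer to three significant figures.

Since intensity falls as 1/r², d₂ = d₁·√(I₁/I₂).
I₁/I₂ = 2280/12.0 = 190.0, so d₂ = 2.39 × √190.0 = 32.94 m.

32.9 m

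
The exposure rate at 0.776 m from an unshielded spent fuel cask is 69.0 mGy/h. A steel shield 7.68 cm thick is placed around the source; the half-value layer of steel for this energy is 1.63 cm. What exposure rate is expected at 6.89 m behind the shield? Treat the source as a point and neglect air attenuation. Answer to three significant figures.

Distance alone: (0.776/6.89)² = 0.01268, so 69.0 × 0.01268 = 0.8749 mGy/h.
Shield: 7.68/1.63 = 4.712 half-value layers → attenuation 2^(−4.712) = 0.03815.
Combined: 0.8749 × 0.03815 = 0.03338 mGy/h.

0.0334 mGy/h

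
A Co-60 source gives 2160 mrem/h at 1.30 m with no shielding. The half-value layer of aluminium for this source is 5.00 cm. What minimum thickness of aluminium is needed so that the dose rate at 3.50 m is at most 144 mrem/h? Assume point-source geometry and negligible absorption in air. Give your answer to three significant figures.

5.25 cm

At 3.50 m, distance alone gives 2160 × (1.30/3.50)² = 2160 × 0.1380 = 298.1 mrem/h.
Further attenuation needed: 298.1/144 = 2.070.
n = log₂(2.070) = 1.050 half-value layers.
Thickness = 1.050 × 5.00 cm = 5.250 cm.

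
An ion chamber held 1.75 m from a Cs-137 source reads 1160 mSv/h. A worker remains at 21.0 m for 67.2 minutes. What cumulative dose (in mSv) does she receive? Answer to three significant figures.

Applying the 1/r² law, rate at 21.0 m:
1160 × (1.75/21.0)² = 1160 × 0.006944 = 8.055 mSv/h.
Dose = rate × time = 8.055 mSv/h × 1.120 h = 9.022 mSv.

9.02 mSv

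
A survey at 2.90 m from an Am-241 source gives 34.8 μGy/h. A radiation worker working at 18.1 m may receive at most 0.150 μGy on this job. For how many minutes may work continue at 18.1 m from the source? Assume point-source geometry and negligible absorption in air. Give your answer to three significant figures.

Since intensity falls as 1/r², rate at 18.1 m:
34.8 × (2.90/18.1)² = 34.8 × 0.02567 = 0.8933 μGy/h.
Stay time = 0.150 μGy ÷ 0.8933 μGy/h = 0.1679 h = 10.07 min.

10.1 min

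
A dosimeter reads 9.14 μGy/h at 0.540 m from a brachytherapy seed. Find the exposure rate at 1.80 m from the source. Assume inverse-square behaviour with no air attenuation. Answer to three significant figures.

Applying the 1/r² law, the rate at 1.80 m is
(0.540/1.80)² = 0.09000, so 9.14 × 0.09000 = 0.8226 μGy/h.

0.823 μGy/h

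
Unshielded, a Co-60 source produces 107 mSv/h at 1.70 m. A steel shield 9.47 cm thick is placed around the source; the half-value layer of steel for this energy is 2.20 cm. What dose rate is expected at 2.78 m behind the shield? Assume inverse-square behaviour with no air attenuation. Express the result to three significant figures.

2.02 mSv/h

Distance alone: (1.70/2.78)² = 0.3739, so 107 × 0.3739 = 40.01 mSv/h.
Shield: 9.47/2.20 = 4.305 half-value layers → attenuation 2^(−4.305) = 0.05059.
Combined: 40.01 × 0.05059 = 2.024 mSv/h.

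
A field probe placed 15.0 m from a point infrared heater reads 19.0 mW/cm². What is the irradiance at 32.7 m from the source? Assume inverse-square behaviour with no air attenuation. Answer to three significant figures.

4.00 mW/cm²

Using I₁d₁² = I₂d₂², scaling from 15.0 m to 32.7 m:
(15.0/32.7)² = 0.2104, so 19.0 × 0.2104 = 3.998 mW/cm².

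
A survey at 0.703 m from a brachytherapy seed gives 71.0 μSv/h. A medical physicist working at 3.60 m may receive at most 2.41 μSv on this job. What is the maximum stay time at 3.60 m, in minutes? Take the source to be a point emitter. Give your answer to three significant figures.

53.4 min

By the inverse-square law, rate at 3.60 m:
71.0 × (0.703/3.60)² = 71.0 × 0.03813 = 2.707 μSv/h.
Stay time = 2.41 μSv ÷ 2.707 μSv/h = 0.8903 h = 53.42 min.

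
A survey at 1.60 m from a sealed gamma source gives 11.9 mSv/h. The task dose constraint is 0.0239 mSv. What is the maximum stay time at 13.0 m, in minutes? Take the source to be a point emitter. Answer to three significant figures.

7.96 min

Using I₁d₁² = I₂d₂², rate at 13.0 m:
11.9 × (1.60/13.0)² = 11.9 × 0.01515 = 0.1803 mSv/h.
Stay time = 0.0239 mSv ÷ 0.1803 mSv/h = 0.1326 h = 7.956 min.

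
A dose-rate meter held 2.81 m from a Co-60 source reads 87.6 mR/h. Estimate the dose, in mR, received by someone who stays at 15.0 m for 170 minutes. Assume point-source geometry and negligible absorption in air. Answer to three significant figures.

Since intensity falls as 1/r², rate at 15.0 m:
87.6 × (2.81/15.0)² = 87.6 × 0.03509 = 3.074 mR/h.
Dose = rate × time = 3.074 mR/h × 2.833 h = 8.709 mR.

8.71 mR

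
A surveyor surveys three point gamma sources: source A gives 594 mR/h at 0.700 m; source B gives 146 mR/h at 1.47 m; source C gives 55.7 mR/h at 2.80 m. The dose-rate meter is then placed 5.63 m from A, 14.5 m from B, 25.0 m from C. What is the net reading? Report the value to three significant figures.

11.4 mR/h

By superposition, sum each source's inverse-square contribution:
A: 594 × (0.700/5.63)² = 9.183 mR/h
B: 146 × (1.47/14.5)² = 1.501 mR/h
C: 55.7 × (2.80/25.0)² = 0.6987 mR/h
Total = 9.183 + 1.501 + 0.6987 = 11.38 mR/h.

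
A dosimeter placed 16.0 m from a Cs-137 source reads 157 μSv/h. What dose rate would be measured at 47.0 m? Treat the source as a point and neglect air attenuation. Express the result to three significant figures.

18.2 μSv/h

By the inverse-square law, scaling from 16.0 m to 47.0 m:
157 × (16.0/47.0)² = 157 × 0.1159 = 18.20 μSv/h.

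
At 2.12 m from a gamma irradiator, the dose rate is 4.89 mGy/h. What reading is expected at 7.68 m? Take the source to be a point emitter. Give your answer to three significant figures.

0.373 mGy/h

By the inverse-square law, the rate at 7.68 m is
4.89 × (2.12/7.68)² = 4.89 × 0.07620 = 0.3726 mGy/h.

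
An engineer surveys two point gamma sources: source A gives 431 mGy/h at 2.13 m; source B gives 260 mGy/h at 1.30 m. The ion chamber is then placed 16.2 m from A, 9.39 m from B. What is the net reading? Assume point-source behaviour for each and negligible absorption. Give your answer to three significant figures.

12.4 mGy/h

Each source contributes Iᵢ·(dᵢ/rᵢ)²; contributions add.
A: 431 × (2.13/16.2)² = 7.451 mGy/h
B: 260 × (1.30/9.39)² = 4.983 mGy/h
Total = 7.451 + 4.983 = 12.43 mGy/h.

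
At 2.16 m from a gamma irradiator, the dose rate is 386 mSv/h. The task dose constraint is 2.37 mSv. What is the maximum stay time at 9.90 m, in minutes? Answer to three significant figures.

7.74 min

By the inverse-square law, rate at 9.90 m:
386 × (2.16/9.90)² = 386 × 0.04760 = 18.37 mSv/h.
Stay time = 2.37 mSv ÷ 18.37 mSv/h = 0.1290 h = 7.740 min.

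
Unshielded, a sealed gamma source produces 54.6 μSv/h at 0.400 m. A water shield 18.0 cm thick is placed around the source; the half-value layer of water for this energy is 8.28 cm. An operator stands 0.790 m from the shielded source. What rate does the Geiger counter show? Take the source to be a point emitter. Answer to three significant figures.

3.10 μSv/h

Distance alone: 54.6 × (0.400/0.790)² = 54.6 × 0.2564 = 14.00 μSv/h.
Shield: 18.0/8.28 = 2.174 half-value layers → attenuation 2^(−2.174) = 0.2216.
Combined: 14.00 × 0.2216 = 3.102 μSv/h.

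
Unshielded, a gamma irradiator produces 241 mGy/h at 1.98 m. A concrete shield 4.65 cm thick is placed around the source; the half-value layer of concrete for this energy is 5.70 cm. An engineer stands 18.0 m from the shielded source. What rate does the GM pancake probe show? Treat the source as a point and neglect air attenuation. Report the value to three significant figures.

1.66 mGy/h

Distance alone: (1.98/18.0)² = 0.01210, so 241 × 0.01210 = 2.916 mGy/h.
Shield: 4.65/5.70 = 0.8158 half-value layers → attenuation 2^(−0.8158) = 0.5681.
Combined: 2.916 × 0.5681 = 1.657 mGy/h.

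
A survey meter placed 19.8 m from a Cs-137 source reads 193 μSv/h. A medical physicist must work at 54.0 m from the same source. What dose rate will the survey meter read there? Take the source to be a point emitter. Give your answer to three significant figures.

By the inverse-square law, scaling from 19.8 m to 54.0 m:
193 × (19.8/54.0)² = 193 × 0.1344 = 25.94 μSv/h.

25.9 μSv/h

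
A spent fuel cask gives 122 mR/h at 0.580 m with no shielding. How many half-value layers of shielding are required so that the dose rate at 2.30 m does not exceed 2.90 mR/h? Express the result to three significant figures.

At 2.30 m, distance alone gives (0.580/2.30)² = 0.06359, so 122 × 0.06359 = 7.758 mR/h.
Further attenuation needed: 7.758/2.90 = 2.675.
n = log₂(2.675) = 1.420 half-value layers.

1.42 half-value layers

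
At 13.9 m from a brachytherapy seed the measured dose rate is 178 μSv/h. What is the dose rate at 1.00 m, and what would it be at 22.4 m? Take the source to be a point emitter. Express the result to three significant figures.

34400 μSv/h; 68.5 μSv/h

By the inverse-square law,
At 1.00 m: (13.9/1.00)² = 193.2, so 178 × 193.2 = 34390 μSv/h
At 22.4 m: 34390 × (1.00/22.4)² = 34390 × 0.001993 = 68.54 μSv/h.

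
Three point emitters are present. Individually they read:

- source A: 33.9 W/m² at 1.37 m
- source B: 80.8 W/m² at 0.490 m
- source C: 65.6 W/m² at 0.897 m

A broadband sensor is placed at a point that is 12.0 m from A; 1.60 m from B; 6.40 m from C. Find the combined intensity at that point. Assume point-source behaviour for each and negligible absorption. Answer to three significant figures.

9.31 W/m²

Each source contributes Iᵢ·(dᵢ/rᵢ)²; contributions add.
A: 33.9 × (1.37/12.0)² = 0.4419 W/m²
B: 80.8 × (0.490/1.60)² = 7.578 W/m²
C: 65.6 × (0.897/6.40)² = 1.289 W/m²
Total = 0.4419 + 7.578 + 1.289 = 9.309 W/m².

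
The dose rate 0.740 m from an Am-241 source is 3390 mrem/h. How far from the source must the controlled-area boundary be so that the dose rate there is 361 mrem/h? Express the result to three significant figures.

Since intensity falls as 1/r², d₂ = d₁·√(I₁/I₂).
I₁/I₂ = 3390/361 = 9.391, so d₂ = 0.740 × √9.391 = 2.268 m.

2.27 m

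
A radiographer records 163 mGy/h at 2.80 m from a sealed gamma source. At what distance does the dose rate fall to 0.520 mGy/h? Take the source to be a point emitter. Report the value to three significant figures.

49.6 m

Using I₁d₁² = I₂d₂², d₂ = d₁·√(I₁/I₂).
I₁/I₂ = 163/0.520 = 313.5, so d₂ = 2.80 × √313.5 = 49.58 m.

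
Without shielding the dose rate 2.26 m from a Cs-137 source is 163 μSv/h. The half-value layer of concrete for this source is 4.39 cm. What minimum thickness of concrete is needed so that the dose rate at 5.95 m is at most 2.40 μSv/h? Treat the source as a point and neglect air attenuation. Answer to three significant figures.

14.5 cm

At 5.95 m, distance alone gives (2.26/5.95)² = 0.1443, so 163 × 0.1443 = 23.52 μSv/h.
Further attenuation needed: 23.52/2.40 = 9.800.
n = log₂(9.800) = 3.293 half-value layers.
Thickness = 3.293 × 4.39 cm = 14.46 cm.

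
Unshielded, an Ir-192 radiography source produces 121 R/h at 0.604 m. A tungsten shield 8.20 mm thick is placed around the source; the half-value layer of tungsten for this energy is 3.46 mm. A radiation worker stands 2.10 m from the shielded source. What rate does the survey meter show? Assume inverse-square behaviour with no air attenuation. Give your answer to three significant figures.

1.94 R/h

Distance alone: 121 × (0.604/2.10)² = 121 × 0.08272 = 10.01 R/h.
Shield: 8.20/3.46 = 2.370 half-value layers → attenuation 2^(−2.370) = 0.1934.
Combined: 10.01 × 0.1934 = 1.936 R/h.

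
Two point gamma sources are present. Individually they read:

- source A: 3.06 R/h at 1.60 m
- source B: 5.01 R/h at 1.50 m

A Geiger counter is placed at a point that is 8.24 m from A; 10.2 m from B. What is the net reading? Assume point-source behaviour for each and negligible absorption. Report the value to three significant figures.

Each source contributes Iᵢ·(dᵢ/rᵢ)²; contributions add.
A: 3.06 × (1.60/8.24)² = 0.1154 R/h
B: 5.01 × (1.50/10.2)² = 0.1083 R/h
Total = 0.1154 + 0.1083 = 0.2237 R/h.

0.224 R/h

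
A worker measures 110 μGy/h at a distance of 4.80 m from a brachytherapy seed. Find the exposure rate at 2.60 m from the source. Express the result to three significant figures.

Since intensity falls as 1/r², the rate at 2.60 m is
110 × (4.80/2.60)² = 110 × 3.408 = 374.9 μGy/h.

375 μGy/h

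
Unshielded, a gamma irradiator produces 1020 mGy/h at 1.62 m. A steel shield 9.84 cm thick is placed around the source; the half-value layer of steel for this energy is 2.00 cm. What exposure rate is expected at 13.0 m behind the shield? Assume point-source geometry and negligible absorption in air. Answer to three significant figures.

Distance alone: 1020 × (1.62/13.0)² = 1020 × 0.01553 = 15.84 mGy/h.
Shield: 9.84/2.00 = 4.920 half-value layers → attenuation 2^(−4.920) = 0.03303.
Combined: 15.84 × 0.03303 = 0.5232 mGy/h.

0.523 mGy/h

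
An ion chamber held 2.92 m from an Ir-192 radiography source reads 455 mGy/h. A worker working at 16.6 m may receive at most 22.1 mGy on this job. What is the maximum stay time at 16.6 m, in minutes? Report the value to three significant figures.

94.2 min

Intensity scales as (d₁/d₂)², so rate at 16.6 m:
(2.92/16.6)² = 0.03094, so 455 × 0.03094 = 14.08 mGy/h.
Stay time = 22.1 mGy ÷ 14.08 mGy/h = 1.570 h = 94.20 min.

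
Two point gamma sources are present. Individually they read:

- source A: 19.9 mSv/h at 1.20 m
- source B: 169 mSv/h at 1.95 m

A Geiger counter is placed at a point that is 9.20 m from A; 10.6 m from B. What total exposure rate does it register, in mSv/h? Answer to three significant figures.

Each source contributes Iᵢ·(dᵢ/rᵢ)²; contributions add.
A: 19.9 × (1.20/9.20)² = 0.3386 mSv/h
B: 169 × (1.95/10.6)² = 5.719 mSv/h
Total = 0.3386 + 5.719 = 6.058 mSv/h.

6.06 mSv/h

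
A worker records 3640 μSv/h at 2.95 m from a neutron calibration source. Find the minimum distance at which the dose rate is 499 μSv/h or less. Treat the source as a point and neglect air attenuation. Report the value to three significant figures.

Since intensity falls as 1/r², d₂ = d₁·√(I₁/I₂).
I₁/I₂ = 3640/499 = 7.295, so d₂ = 2.95 × √7.295 = 7.968 m.

7.97 m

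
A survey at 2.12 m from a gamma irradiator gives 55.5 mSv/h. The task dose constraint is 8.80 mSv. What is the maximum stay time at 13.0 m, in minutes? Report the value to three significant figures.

358 min

Intensity scales as (d₁/d₂)², so rate at 13.0 m:
55.5 × (2.12/13.0)² = 55.5 × 0.02659 = 1.476 mSv/h.
Stay time = 8.80 mSv ÷ 1.476 mSv/h = 5.962 h = 357.7 min.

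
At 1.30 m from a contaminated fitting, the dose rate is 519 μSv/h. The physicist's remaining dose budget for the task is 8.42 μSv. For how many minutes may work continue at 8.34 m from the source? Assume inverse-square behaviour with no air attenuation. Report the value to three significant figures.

By the inverse-square law, rate at 8.34 m:
(1.30/8.34)² = 0.02430, so 519 × 0.02430 = 12.61 μSv/h.
Stay time = 8.42 μSv ÷ 12.61 μSv/h = 0.6677 h = 40.06 min.

40.1 min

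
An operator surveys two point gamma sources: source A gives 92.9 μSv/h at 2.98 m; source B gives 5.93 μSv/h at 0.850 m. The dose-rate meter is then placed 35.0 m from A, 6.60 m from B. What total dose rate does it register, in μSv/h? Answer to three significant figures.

0.772 μSv/h

Each source contributes Iᵢ·(dᵢ/rᵢ)²; contributions add.
A: 92.9 × (2.98/35.0)² = 0.6735 μSv/h
B: 5.93 × (0.850/6.60)² = 0.09836 μSv/h
Total = 0.6735 + 0.09836 = 0.7719 μSv/h.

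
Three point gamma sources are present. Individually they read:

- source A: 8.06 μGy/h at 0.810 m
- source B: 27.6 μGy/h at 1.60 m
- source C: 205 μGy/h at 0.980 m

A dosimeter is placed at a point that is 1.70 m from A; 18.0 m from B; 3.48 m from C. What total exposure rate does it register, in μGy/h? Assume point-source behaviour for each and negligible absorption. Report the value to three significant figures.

18.3 μGy/h

Each source contributes Iᵢ·(dᵢ/rᵢ)²; contributions add.
A: 8.06 × (0.810/1.70)² = 1.830 μGy/h
B: 27.6 × (1.60/18.0)² = 0.2181 μGy/h
C: 205 × (0.980/3.48)² = 16.26 μGy/h
Total = 1.830 + 0.2181 + 16.26 = 18.31 μGy/h.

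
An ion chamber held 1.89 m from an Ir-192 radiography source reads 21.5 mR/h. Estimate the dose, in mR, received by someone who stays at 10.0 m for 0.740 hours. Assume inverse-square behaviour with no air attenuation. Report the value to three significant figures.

0.568 mR

By the inverse-square law, rate at 10.0 m:
21.5 × (1.89/10.0)² = 21.5 × 0.03572 = 0.7680 mR/h.
Dose = rate × time = 0.7680 mR/h × 0.7400 h = 0.5683 mR.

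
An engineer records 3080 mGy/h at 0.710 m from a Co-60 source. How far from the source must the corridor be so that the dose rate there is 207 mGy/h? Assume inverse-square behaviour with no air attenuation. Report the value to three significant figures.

2.74 m

Applying the 1/r² law, d₂ = d₁·√(I₁/I₂).
I₁/I₂ = 3080/207 = 14.88, so d₂ = 0.710 × √14.88 = 2.739 m.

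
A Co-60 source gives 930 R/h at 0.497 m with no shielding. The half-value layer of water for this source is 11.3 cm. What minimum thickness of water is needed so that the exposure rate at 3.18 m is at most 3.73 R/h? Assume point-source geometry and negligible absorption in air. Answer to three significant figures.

At 3.18 m, distance alone gives 930 × (0.497/3.18)² = 930 × 0.02443 = 22.72 R/h.
Further attenuation needed: 22.72/3.73 = 6.091.
n = log₂(6.091) = 2.607 half-value layers.
Thickness = 2.607 × 11.3 cm = 29.46 cm.

29.5 cm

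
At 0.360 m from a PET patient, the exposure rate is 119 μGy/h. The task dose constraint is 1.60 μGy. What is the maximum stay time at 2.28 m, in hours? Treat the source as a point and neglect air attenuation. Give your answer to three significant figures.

Applying the 1/r² law, rate at 2.28 m:
119 × (0.360/2.28)² = 119 × 0.02493 = 2.967 μGy/h.
Stay time = 1.60 μGy ÷ 2.967 μGy/h = 0.5393 h.

0.539 h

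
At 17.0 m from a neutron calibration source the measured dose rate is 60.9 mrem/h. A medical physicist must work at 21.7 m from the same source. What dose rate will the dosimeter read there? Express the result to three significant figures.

Since intensity falls as 1/r², scaling from 17.0 m to 21.7 m:
(17.0/21.7)² = 0.6137, so 60.9 × 0.6137 = 37.37 mrem/h.

37.4 mrem/h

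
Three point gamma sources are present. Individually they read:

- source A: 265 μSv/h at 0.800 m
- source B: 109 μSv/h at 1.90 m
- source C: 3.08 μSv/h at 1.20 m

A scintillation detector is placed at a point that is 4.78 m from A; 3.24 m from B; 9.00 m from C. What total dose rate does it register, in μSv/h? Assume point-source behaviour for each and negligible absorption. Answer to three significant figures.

By superposition, sum each source's inverse-square contribution:
A: 265 × (0.800/4.78)² = 7.423 μSv/h
B: 109 × (1.90/3.24)² = 37.48 μSv/h
C: 3.08 × (1.20/9.00)² = 0.05476 μSv/h
Total = 7.423 + 37.48 + 0.05476 = 44.96 μSv/h.

45.0 μSv/h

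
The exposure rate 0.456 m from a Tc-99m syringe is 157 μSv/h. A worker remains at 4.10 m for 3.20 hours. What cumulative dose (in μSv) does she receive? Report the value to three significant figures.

Since intensity falls as 1/r², rate at 4.10 m:
(0.456/4.10)² = 0.01237, so 157 × 0.01237 = 1.942 μSv/h.
Dose = rate × time = 1.942 μSv/h × 3.200 h = 6.214 μSv.

6.21 μSv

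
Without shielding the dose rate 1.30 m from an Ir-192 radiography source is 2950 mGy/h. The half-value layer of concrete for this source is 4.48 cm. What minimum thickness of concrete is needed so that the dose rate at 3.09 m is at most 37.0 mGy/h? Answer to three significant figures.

At 3.09 m, distance alone gives (1.30/3.09)² = 0.1770, so 2950 × 0.1770 = 522.1 mGy/h.
Further attenuation needed: 522.1/37.0 = 14.11.
n = log₂(14.11) = 3.819 half-value layers.
Thickness = 3.819 × 4.48 cm = 17.11 cm.

17.1 cm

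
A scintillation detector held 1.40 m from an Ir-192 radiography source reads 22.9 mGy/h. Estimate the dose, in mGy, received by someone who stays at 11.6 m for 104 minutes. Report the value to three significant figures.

Using I₁d₁² = I₂d₂², rate at 11.6 m:
22.9 × (1.40/11.6)² = 22.9 × 0.01457 = 0.3337 mGy/h.
Dose = rate × time = 0.3337 mGy/h × 1.733 h = 0.5783 mGy.

0.578 mGy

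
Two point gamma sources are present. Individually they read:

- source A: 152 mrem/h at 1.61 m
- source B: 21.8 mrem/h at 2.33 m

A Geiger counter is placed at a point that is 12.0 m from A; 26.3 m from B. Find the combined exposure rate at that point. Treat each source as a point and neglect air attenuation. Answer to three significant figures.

2.91 mrem/h

By superposition, sum each source's inverse-square contribution:
A: 152 × (1.61/12.0)² = 2.736 mrem/h
B: 21.8 × (2.33/26.3)² = 0.1711 mrem/h
Total = 2.736 + 0.1711 = 2.907 mrem/h.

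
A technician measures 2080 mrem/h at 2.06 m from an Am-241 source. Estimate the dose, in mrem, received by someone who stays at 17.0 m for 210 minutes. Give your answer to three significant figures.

Applying the 1/r² law, rate at 17.0 m:
2080 × (2.06/17.0)² = 2080 × 0.01468 = 30.53 mrem/h.
Dose = rate × time = 30.53 mrem/h × 3.500 h = 106.9 mrem.

107 mrem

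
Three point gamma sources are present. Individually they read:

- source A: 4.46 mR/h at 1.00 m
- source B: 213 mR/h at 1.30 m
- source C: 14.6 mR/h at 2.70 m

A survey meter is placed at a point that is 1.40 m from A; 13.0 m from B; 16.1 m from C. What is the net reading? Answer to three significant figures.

Each source contributes Iᵢ·(dᵢ/rᵢ)²; contributions add.
A: 4.46 × (1.00/1.40)² = 2.276 mR/h
B: 213 × (1.30/13.0)² = 2.130 mR/h
C: 14.6 × (2.70/16.1)² = 0.4106 mR/h
Total = 2.276 + 2.130 + 0.4106 = 4.817 mR/h.

4.82 mR/h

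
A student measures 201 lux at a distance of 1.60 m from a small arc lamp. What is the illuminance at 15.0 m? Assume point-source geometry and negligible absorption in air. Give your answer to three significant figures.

2.29 lux

Since intensity falls as 1/r², the rate at 15.0 m is
201 × (1.60/15.0)² = 201 × 0.01138 = 2.287 lux.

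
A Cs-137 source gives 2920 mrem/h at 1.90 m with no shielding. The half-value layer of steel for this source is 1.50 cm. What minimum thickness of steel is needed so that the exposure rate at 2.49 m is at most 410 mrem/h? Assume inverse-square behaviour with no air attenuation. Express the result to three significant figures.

3.08 cm

At 2.49 m, distance alone gives 2920 × (1.90/2.49)² = 2920 × 0.5822 = 1700 mrem/h.
Further attenuation needed: 1700/410 = 4.146.
n = log₂(4.146) = 2.052 half-value layers.
Thickness = 2.052 × 1.50 cm = 3.078 cm.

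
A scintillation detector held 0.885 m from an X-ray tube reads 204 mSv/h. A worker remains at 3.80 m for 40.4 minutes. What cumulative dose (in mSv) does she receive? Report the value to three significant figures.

7.45 mSv

Applying the 1/r² law, rate at 3.80 m:
(0.885/3.80)² = 0.05424, so 204 × 0.05424 = 11.06 mSv/h.
Dose = rate × time = 11.06 mSv/h × 0.6733 h = 7.447 mSv.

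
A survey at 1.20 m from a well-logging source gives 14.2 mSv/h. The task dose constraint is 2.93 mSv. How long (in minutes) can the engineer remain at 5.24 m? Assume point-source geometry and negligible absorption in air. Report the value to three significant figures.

236 min

Intensity scales as (d₁/d₂)², so rate at 5.24 m:
(1.20/5.24)² = 0.05244, so 14.2 × 0.05244 = 0.7446 mSv/h.
Stay time = 2.93 mSv ÷ 0.7446 mSv/h = 3.935 h = 236.1 min.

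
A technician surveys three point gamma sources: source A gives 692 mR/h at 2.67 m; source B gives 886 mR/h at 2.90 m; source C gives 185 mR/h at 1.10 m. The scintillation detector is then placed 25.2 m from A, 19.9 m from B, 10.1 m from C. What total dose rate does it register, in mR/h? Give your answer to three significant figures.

28.8 mR/h

By superposition, sum each source's inverse-square contribution:
A: 692 × (2.67/25.2)² = 7.768 mR/h
B: 886 × (2.90/19.9)² = 18.82 mR/h
C: 185 × (1.10/10.1)² = 2.194 mR/h
Total = 7.768 + 18.82 + 2.194 = 28.78 mR/h.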